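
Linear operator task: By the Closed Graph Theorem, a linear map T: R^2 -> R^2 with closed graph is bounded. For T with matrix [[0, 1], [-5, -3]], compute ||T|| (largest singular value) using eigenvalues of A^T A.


A^T A = [[25, 15], [15, 10]]
trace(A^T A) = 35, det(A^T A) = 25
discriminant = 35^2 - 4*25 = 1125
Largest eigenvalue of A^T A = (trace + sqrt(disc))/2 = 34.2705
||T|| = sqrt(34.2705) = 5.8541

5.8541


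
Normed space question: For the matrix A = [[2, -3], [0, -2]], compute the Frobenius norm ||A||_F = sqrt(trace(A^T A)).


||A||_F^2 = sum a_ij^2
= 2^2 + (-3)^2 + 0^2 + (-2)^2
= 4 + 9 + 0 + 4 = 17
||A||_F = sqrt(17) = 4.1231

4.1231


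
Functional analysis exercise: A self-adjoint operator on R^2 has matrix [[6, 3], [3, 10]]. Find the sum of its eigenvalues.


For a self-adjoint (symmetric) matrix, the eigenvalues are real.
The sum of eigenvalues equals the trace of the matrix.
trace = 6 + 10 = 16

16


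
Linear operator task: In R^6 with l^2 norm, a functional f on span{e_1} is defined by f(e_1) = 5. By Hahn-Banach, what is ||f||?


The norm of f is given by ||f|| = sup_{||x||=1} |f(x)|.
On span{e_1}, ||e_1|| = 1, so ||f|| = |f(e_1)| / ||e_1||
= |5| / 1 = 5.0000

5.0000


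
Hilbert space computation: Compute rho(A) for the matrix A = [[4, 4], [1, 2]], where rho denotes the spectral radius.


For a 2x2 matrix, eigenvalues satisfy lambda^2 - (trace)*lambda + det = 0
trace = 4 + 2 = 6
det = 4*2 - 4*1 = 4
discriminant = 6^2 - 4*(4) = 20
spectral radius = max |eigenvalue| = 5.2361

5.2361


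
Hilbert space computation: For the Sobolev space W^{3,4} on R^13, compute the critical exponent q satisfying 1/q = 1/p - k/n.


Using the Sobolev embedding formula: 1/q = 1/p - k/n
1/q = 1/4 - 3/13 = 1/52
q = 1/(1/52) = 52

52.0000


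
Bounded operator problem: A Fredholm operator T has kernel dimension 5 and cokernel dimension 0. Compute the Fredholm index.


The Fredholm index is defined as ind(T) = dim(ker T) - dim(coker T)
= 5 - 0
= 5

5


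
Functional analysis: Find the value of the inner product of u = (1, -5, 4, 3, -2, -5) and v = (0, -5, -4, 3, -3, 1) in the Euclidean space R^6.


Computing the standard inner product <u, v> = sum u_i * v_i
= 1*0 + -5*-5 + 4*-4 + 3*3 + -2*-3 + -5*1
= 0 + 25 + -16 + 9 + 6 + -5
= 19

19


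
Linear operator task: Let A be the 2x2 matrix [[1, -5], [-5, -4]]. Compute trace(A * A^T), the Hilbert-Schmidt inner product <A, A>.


trace(A * A^T) = sum of squares of all entries
= 1^2 + (-5)^2 + (-5)^2 + (-4)^2
= 1 + 25 + 25 + 16
= 67

67


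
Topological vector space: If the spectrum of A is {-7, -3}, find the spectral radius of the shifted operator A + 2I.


Spectrum of A + 2I = {-5, -1}
Spectral radius = max |lambda| over the shifted spectrum
= max(5, 1) = 5

5


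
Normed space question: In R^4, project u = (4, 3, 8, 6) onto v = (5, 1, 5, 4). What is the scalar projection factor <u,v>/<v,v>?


Computing <u,v> = 4*5 + 3*1 + 8*5 + 6*4 = 87
Computing <v,v> = 5^2 + 1^2 + 5^2 + 4^2 = 67
Projection coefficient = 87/67 = 1.2985

1.2985


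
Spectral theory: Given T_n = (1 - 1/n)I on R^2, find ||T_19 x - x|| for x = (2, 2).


T_19 x - x = (1 - 1/19)x - x = -x/19
||x|| = sqrt(8) = 2.8284
||T_19 x - x|| = ||x||/19 = 2.8284/19 = 0.1489

0.1489


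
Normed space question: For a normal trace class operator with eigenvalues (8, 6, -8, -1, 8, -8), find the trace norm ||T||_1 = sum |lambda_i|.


For a normal operator, singular values equal |eigenvalues|.
Trace norm = sum |lambda_i| = 8 + 6 + 8 + 1 + 8 + 8
= 39

39


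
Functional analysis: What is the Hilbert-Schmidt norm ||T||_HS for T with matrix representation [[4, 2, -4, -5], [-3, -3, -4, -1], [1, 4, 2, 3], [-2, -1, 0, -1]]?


The Hilbert-Schmidt norm is sqrt(sum of squares of all entries).
Sum of squares = 4^2 + 2^2 + (-4)^2 + (-5)^2 + (-3)^2 + (-3)^2 + (-4)^2 + (-1)^2 + 1^2 + 4^2 + 2^2 + 3^2 + (-2)^2 + (-1)^2 + 0^2 + (-1)^2
= 16 + 4 + 16 + 25 + 9 + 9 + 16 + 1 + 1 + 16 + 4 + 9 + 4 + 1 + 0 + 1 = 132
||T||_HS = sqrt(132) = 11.4891

11.4891


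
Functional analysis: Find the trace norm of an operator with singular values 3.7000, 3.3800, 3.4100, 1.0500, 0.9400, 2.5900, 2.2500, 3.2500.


The nuclear norm is the sum of all singular values.
||T||_1 = 3.7000 + 3.3800 + 3.4100 + 1.0500 + 0.9400 + 2.5900 + 2.2500 + 3.2500
= 20.5700

20.5700


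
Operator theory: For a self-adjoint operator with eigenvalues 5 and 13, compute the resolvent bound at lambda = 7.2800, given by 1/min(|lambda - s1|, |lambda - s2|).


dist(7.2800, {5, 13}) = min(|7.2800 - 5|, |7.2800 - 13|)
= min(2.2800, 5.7200) = 2.2800
Resolvent bound = 1/2.2800 = 0.4386

0.4386


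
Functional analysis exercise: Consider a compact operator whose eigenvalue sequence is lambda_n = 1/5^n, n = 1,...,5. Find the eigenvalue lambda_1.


The eigenvalue formula gives lambda_1 = 1/5^1
= 1/5
= 0.2000

0.2000


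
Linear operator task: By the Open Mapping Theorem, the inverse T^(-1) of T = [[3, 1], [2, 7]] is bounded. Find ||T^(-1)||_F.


det(T) = 3*7 - 1*2 = 19
T^(-1) = (1/19) * [[7, -1], [-2, 3]] = [[0.3684, -0.0526], [-0.1053, 0.1579]]
||T^(-1)||_F^2 = 0.3684^2 + (-0.0526)^2 + (-0.1053)^2 + 0.1579^2 = 0.1745
||T^(-1)||_F = sqrt(0.1745) = 0.4178

0.4178


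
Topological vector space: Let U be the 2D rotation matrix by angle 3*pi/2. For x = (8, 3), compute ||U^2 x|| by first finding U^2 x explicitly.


U is a rotation by theta = 3*pi/2
U^2 = rotation by 2*theta = 6*pi/2 = 2*pi/2 (mod 2*pi)
cos(2*pi/2) = -1.0000, sin(2*pi/2) = 0.0000
U^2 x = (-1.0000 * 8 - 0.0000 * 3, 0.0000 * 8 + -1.0000 * 3)
= (-8.0000, -3.0000)
||U^2 x|| = sqrt((-8.0000)^2 + (-3.0000)^2) = sqrt(73.0000) = 8.5440

8.5440


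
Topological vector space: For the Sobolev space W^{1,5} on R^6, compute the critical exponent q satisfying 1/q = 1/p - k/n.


Using the Sobolev embedding formula: 1/q = 1/p - k/n
1/q = 1/5 - 1/6 = 1/30
q = 1/(1/30) = 30

30.0000


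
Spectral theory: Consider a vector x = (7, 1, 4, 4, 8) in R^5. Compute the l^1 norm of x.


The l^1 norm equals the sum of absolute values of all components.
||x||_1 = 7 + 1 + 4 + 4 + 8
= 24

24.0000


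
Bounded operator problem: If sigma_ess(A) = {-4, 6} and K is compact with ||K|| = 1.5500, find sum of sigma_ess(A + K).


By Weyl's theorem, the essential spectrum is invariant under compact perturbations.
sigma_ess(A + K) = sigma_ess(A) = {-4, 6}
Sum = -4 + 6 = 2

2


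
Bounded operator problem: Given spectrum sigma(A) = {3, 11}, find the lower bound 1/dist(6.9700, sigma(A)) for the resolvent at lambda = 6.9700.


dist(6.9700, {3, 11}) = min(|6.9700 - 3|, |6.9700 - 11|)
= min(3.9700, 4.0300) = 3.9700
Resolvent bound = 1/3.9700 = 0.2519

0.2519


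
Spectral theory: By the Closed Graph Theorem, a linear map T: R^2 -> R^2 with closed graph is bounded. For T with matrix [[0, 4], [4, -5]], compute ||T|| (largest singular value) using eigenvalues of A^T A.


A^T A = [[16, -20], [-20, 41]]
trace(A^T A) = 57, det(A^T A) = 256
discriminant = 57^2 - 4*256 = 2225
Largest eigenvalue of A^T A = (trace + sqrt(disc))/2 = 52.0850
||T|| = sqrt(52.0850) = 7.2170

7.2170


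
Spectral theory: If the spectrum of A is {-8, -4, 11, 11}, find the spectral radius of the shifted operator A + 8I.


Spectrum of A + 8I = {0, 4, 19, 19}
Spectral radius = max |lambda| over the shifted spectrum
= max(0, 4, 19, 19) = 19

19


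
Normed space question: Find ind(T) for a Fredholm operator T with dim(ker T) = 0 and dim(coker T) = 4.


The Fredholm index is defined as ind(T) = dim(ker T) - dim(coker T)
= 0 - 4
= -4

-4


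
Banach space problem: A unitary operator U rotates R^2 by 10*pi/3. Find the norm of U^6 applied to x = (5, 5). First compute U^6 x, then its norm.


U is a rotation by theta = 10*pi/3
U^6 = rotation by 6*theta = 60*pi/3 = 0*pi/3 (mod 2*pi)
cos(0*pi/3) = 1.0000, sin(0*pi/3) = 0.0000
U^6 x = (1.0000 * 5 - 0.0000 * 5, 0.0000 * 5 + 1.0000 * 5)
= (5.0000, 5.0000)
||U^6 x|| = sqrt(5.0000^2 + 5.0000^2) = sqrt(50.0000) = 7.0711

7.0711


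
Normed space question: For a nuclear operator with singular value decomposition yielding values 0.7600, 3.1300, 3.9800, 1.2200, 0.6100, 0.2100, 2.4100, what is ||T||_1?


The nuclear norm is the sum of all singular values.
||T||_1 = 0.7600 + 3.1300 + 3.9800 + 1.2200 + 0.6100 + 0.2100 + 2.4100
= 12.3200

12.3200


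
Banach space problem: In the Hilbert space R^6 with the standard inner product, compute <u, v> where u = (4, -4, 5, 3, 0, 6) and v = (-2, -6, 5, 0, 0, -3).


Computing the standard inner product <u, v> = sum u_i * v_i
= 4*-2 + -4*-6 + 5*5 + 3*0 + 0*0 + 6*-3
= -8 + 24 + 25 + 0 + 0 + -18
= 23

23


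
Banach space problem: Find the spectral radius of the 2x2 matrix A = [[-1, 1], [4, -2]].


For a 2x2 matrix, eigenvalues satisfy lambda^2 - (trace)*lambda + det = 0
trace = -1 + -2 = -3
det = -1*-2 - 1*4 = -2
discriminant = (-3)^2 - 4*(-2) = 17
spectral radius = max |eigenvalue| = 3.5616

3.5616


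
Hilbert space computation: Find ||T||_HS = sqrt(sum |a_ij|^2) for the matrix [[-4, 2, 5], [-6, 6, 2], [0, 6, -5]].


The Hilbert-Schmidt norm is sqrt(sum of squares of all entries).
Sum of squares = (-4)^2 + 2^2 + 5^2 + (-6)^2 + 6^2 + 2^2 + 0^2 + 6^2 + (-5)^2
= 16 + 4 + 25 + 36 + 36 + 4 + 0 + 36 + 25 = 182
||T||_HS = sqrt(182) = 13.4907

13.4907


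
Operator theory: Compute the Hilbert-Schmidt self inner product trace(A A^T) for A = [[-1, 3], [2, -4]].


trace(A * A^T) = sum of squares of all entries
= (-1)^2 + 3^2 + 2^2 + (-4)^2
= 1 + 9 + 4 + 16
= 30

30


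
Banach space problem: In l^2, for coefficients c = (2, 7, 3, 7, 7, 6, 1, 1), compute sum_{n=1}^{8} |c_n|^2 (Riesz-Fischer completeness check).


sum |c_n|^2 = 2^2 + 7^2 + 3^2 + 7^2 + 7^2 + 6^2 + 1^2 + 1^2
= 4 + 49 + 9 + 49 + 49 + 36 + 1 + 1
= 198

198


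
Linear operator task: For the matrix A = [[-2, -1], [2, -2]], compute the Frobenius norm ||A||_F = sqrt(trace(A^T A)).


||A||_F^2 = sum a_ij^2
= (-2)^2 + (-1)^2 + 2^2 + (-2)^2
= 4 + 1 + 4 + 4 = 13
||A||_F = sqrt(13) = 3.6056

3.6056


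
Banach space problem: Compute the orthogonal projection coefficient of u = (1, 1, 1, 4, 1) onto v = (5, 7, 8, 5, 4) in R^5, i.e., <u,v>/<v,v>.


Computing <u,v> = 1*5 + 1*7 + 1*8 + 4*5 + 1*4 = 44
Computing <v,v> = 5^2 + 7^2 + 8^2 + 5^2 + 4^2 = 179
Projection coefficient = 44/179 = 0.2458

0.2458


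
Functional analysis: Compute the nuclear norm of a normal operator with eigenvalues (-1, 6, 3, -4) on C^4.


For a normal operator, singular values equal |eigenvalues|.
Trace norm = sum |lambda_i| = 1 + 6 + 3 + 4
= 14

14


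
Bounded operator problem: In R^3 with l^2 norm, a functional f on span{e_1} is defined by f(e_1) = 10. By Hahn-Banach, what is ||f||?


The norm of f is given by ||f|| = sup_{||x||=1} |f(x)|.
On span{e_1}, ||e_1|| = 1, so ||f|| = |f(e_1)| / ||e_1||
= |10| / 1 = 10.0000

10.0000


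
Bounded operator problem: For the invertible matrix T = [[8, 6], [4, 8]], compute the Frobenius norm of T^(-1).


det(T) = 8*8 - 6*4 = 40
T^(-1) = (1/40) * [[8, -6], [-4, 8]] = [[0.2000, -0.1500], [-0.1000, 0.2000]]
||T^(-1)||_F^2 = 0.2000^2 + (-0.1500)^2 + (-0.1000)^2 + 0.2000^2 = 0.1125
||T^(-1)||_F = sqrt(0.1125) = 0.3354

0.3354


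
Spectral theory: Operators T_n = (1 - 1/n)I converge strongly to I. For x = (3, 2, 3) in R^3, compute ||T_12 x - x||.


T_12 x - x = (1 - 1/12)x - x = -x/12
||x|| = sqrt(22) = 4.6904
||T_12 x - x|| = ||x||/12 = 4.6904/12 = 0.3909

0.3909


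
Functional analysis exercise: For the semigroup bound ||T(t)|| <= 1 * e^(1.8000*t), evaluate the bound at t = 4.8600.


||T(4.8600)|| <= 1 * exp(1.8000 * 4.8600)
= 1 * exp(8.7480)
= 1 * 6298.0793
= 6298.0793

6298.0793


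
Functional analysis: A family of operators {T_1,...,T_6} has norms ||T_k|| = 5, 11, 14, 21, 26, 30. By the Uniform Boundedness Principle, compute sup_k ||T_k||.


By the Uniform Boundedness Principle, the supremum of norms is finite.
sup_k ||T_k|| = max(5, 11, 14, 21, 26, 30) = 30

30


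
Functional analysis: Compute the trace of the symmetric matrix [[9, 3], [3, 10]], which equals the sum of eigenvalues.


For a self-adjoint (symmetric) matrix, the eigenvalues are real.
The sum of eigenvalues equals the trace of the matrix.
trace = 9 + 10 = 19

19


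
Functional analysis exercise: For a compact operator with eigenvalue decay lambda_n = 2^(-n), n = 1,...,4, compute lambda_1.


The eigenvalue formula gives lambda_1 = 1/2^1
= 1/2
= 0.5000

0.5000


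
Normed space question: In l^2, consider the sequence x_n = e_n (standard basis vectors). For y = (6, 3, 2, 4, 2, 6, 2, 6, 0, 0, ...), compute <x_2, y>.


x_2 = e_2 is the standard basis vector with 1 in position 2.
<x_2, y> = y_2 = 3
As n -> infinity, <x_n, y> -> 0, confirming weak convergence of (x_n) to 0.

3


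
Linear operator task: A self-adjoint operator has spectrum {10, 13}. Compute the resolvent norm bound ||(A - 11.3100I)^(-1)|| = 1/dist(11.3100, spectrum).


dist(11.3100, {10, 13}) = min(|11.3100 - 10|, |11.3100 - 13|)
= min(1.3100, 1.6900) = 1.3100
Resolvent bound = 1/1.3100 = 0.7634

0.7634


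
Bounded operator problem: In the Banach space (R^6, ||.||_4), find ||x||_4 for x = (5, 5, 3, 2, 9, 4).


The l^4 norm = (sum |x_i|^4)^(1/4)
Sum of 4th powers = 625 + 625 + 81 + 16 + 6561 + 256 = 8164
||x||_4 = (8164)^(1/4) = 9.5055

9.5055


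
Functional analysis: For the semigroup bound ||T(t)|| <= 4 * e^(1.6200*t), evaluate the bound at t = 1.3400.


||T(1.3400)|| <= 4 * exp(1.6200 * 1.3400)
= 4 * exp(2.1708)
= 4 * 8.7653
= 35.0612

35.0612


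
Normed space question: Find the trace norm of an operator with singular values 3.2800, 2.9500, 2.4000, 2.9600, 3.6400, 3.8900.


The nuclear norm is the sum of all singular values.
||T||_1 = 3.2800 + 2.9500 + 2.4000 + 2.9600 + 3.6400 + 3.8900
= 19.1200

19.1200


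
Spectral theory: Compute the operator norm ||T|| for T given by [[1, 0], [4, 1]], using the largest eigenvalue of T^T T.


A^T A = [[17, 4], [4, 1]]
trace(A^T A) = 18, det(A^T A) = 1
discriminant = 18^2 - 4*1 = 320
Largest eigenvalue of A^T A = (trace + sqrt(disc))/2 = 17.9443
||T|| = sqrt(17.9443) = 4.2361

4.2361


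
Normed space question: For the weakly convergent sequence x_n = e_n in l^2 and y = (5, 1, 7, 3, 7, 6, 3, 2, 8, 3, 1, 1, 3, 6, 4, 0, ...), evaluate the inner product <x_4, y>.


x_4 = e_4 is the standard basis vector with 1 in position 4.
<x_4, y> = y_4 = 3
As n -> infinity, <x_n, y> -> 0, confirming weak convergence of (x_n) to 0.

3


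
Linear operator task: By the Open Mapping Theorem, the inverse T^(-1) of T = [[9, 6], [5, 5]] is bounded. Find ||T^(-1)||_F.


det(T) = 9*5 - 6*5 = 15
T^(-1) = (1/15) * [[5, -6], [-5, 9]] = [[0.3333, -0.4000], [-0.3333, 0.6000]]
||T^(-1)||_F^2 = 0.3333^2 + (-0.4000)^2 + (-0.3333)^2 + 0.6000^2 = 0.7422
||T^(-1)||_F = sqrt(0.7422) = 0.8615

0.8615


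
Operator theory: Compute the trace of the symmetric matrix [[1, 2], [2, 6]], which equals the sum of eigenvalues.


For a self-adjoint (symmetric) matrix, the eigenvalues are real.
The sum of eigenvalues equals the trace of the matrix.
trace = 1 + 6 = 7

7


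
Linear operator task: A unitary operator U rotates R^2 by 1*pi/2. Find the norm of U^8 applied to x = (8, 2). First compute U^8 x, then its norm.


U is a rotation by theta = 1*pi/2
U^8 = rotation by 8*theta = 8*pi/2 = 0*pi/2 (mod 2*pi)
cos(0*pi/2) = 1.0000, sin(0*pi/2) = 0.0000
U^8 x = (1.0000 * 8 - 0.0000 * 2, 0.0000 * 8 + 1.0000 * 2)
= (8.0000, 2.0000)
||U^8 x|| = sqrt(8.0000^2 + 2.0000^2) = sqrt(68.0000) = 8.2462

8.2462


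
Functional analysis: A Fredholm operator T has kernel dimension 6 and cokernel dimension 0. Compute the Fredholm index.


The Fredholm index is defined as ind(T) = dim(ker T) - dim(coker T)
= 6 - 0
= 6

6


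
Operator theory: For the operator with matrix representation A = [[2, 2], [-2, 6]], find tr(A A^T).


trace(A * A^T) = sum of squares of all entries
= 2^2 + 2^2 + (-2)^2 + 6^2
= 4 + 4 + 4 + 36
= 48

48


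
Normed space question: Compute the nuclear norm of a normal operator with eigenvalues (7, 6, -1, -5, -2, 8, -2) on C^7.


For a normal operator, singular values equal |eigenvalues|.
Trace norm = sum |lambda_i| = 7 + 6 + 1 + 5 + 2 + 8 + 2
= 31

31


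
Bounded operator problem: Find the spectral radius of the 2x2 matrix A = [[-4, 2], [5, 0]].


For a 2x2 matrix, eigenvalues satisfy lambda^2 - (trace)*lambda + det = 0
trace = -4 + 0 = -4
det = -4*0 - 2*5 = -10
discriminant = (-4)^2 - 4*(-10) = 56
spectral radius = max |eigenvalue| = 5.7417

5.7417


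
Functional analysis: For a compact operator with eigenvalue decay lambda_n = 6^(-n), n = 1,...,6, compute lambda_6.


The eigenvalue formula gives lambda_6 = 1/6^6
= 1/46656
= 2.1433e-05

2.1433e-05


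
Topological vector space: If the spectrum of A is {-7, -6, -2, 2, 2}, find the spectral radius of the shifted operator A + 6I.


Spectrum of A + 6I = {-1, 0, 4, 8, 8}
Spectral radius = max |lambda| over the shifted spectrum
= max(1, 0, 4, 8, 8) = 8

8


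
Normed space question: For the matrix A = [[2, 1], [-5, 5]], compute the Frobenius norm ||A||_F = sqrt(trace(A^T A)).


||A||_F^2 = sum a_ij^2
= 2^2 + 1^2 + (-5)^2 + 5^2
= 4 + 1 + 25 + 25 = 55
||A||_F = sqrt(55) = 7.4162

7.4162


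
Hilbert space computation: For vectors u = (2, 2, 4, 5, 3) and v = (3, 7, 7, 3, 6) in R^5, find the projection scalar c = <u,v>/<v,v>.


Computing <u,v> = 2*3 + 2*7 + 4*7 + 5*3 + 3*6 = 81
Computing <v,v> = 3^2 + 7^2 + 7^2 + 3^2 + 6^2 = 152
Projection coefficient = 81/152 = 0.5329

0.5329


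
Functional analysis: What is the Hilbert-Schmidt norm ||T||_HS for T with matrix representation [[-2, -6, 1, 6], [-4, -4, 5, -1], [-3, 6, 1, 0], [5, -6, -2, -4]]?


The Hilbert-Schmidt norm is sqrt(sum of squares of all entries).
Sum of squares = (-2)^2 + (-6)^2 + 1^2 + 6^2 + (-4)^2 + (-4)^2 + 5^2 + (-1)^2 + (-3)^2 + 6^2 + 1^2 + 0^2 + 5^2 + (-6)^2 + (-2)^2 + (-4)^2
= 4 + 36 + 1 + 36 + 16 + 16 + 25 + 1 + 9 + 36 + 1 + 0 + 25 + 36 + 4 + 16 = 262
||T||_HS = sqrt(262) = 16.1864

16.1864


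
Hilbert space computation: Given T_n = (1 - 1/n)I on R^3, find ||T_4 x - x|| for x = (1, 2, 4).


T_4 x - x = (1 - 1/4)x - x = -x/4
||x|| = sqrt(21) = 4.5826
||T_4 x - x|| = ||x||/4 = 4.5826/4 = 1.1456

1.1456


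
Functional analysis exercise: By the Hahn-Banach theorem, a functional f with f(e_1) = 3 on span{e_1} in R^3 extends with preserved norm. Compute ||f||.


The norm of f is given by ||f|| = sup_{||x||=1} |f(x)|.
On span{e_1}, ||e_1|| = 1, so ||f|| = |f(e_1)| / ||e_1||
= |3| / 1 = 3.0000

3.0000


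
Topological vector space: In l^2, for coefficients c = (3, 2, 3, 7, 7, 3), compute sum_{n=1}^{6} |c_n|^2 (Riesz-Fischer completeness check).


sum |c_n|^2 = 3^2 + 2^2 + 3^2 + 7^2 + 7^2 + 3^2
= 9 + 4 + 9 + 49 + 49 + 9
= 129

129


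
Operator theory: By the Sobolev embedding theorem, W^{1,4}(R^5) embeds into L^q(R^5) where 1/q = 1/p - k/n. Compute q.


Using the Sobolev embedding formula: 1/q = 1/p - k/n
1/q = 1/4 - 1/5 = 1/20
q = 1/(1/20) = 20

20.0000


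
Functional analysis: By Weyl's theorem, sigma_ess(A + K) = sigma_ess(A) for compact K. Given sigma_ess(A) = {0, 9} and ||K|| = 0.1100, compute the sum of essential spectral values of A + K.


By Weyl's theorem, the essential spectrum is invariant under compact perturbations.
sigma_ess(A + K) = sigma_ess(A) = {0, 9}
Sum = 0 + 9 = 9

9


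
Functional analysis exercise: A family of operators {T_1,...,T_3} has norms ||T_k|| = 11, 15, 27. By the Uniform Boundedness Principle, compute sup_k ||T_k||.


By the Uniform Boundedness Principle, the supremum of norms is finite.
sup_k ||T_k|| = max(11, 15, 27) = 27

27


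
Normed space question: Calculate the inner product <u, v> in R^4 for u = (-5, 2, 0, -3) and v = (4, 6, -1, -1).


Computing the standard inner product <u, v> = sum u_i * v_i
= -5*4 + 2*6 + 0*-1 + -3*-1
= -20 + 12 + 0 + 3
= -5

-5


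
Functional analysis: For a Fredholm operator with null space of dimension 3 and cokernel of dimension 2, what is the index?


The Fredholm index is defined as ind(T) = dim(ker T) - dim(coker T)
= 3 - 2
= 1

1


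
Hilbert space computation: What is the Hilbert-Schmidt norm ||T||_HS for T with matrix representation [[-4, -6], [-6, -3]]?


The Hilbert-Schmidt norm is sqrt(sum of squares of all entries).
Sum of squares = (-4)^2 + (-6)^2 + (-6)^2 + (-3)^2
= 16 + 36 + 36 + 9 = 97
||T||_HS = sqrt(97) = 9.8489

9.8489


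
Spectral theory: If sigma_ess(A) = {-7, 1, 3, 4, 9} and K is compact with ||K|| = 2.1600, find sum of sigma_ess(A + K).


By Weyl's theorem, the essential spectrum is invariant under compact perturbations.
sigma_ess(A + K) = sigma_ess(A) = {-7, 1, 3, 4, 9}
Sum = -7 + 1 + 3 + 4 + 9 = 10

10


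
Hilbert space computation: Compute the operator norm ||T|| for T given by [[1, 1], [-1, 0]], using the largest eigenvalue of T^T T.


A^T A = [[2, 1], [1, 1]]
trace(A^T A) = 3, det(A^T A) = 1
discriminant = 3^2 - 4*1 = 5
Largest eigenvalue of A^T A = (trace + sqrt(disc))/2 = 2.6180
||T|| = sqrt(2.6180) = 1.6180

1.6180


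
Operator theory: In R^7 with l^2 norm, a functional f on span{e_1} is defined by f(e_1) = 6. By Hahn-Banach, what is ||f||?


The norm of f is given by ||f|| = sup_{||x||=1} |f(x)|.
On span{e_1}, ||e_1|| = 1, so ||f|| = |f(e_1)| / ||e_1||
= |6| / 1 = 6.0000

6.0000


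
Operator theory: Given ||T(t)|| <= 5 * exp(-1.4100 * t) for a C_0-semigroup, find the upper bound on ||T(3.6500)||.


||T(3.6500)|| <= 5 * exp(-1.4100 * 3.6500)
= 5 * exp(-5.1465)
= 5 * 0.0058
= 0.0291

0.0291


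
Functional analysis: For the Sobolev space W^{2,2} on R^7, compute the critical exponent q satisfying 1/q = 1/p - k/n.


Using the Sobolev embedding formula: 1/q = 1/p - k/n
1/q = 1/2 - 2/7 = 3/14
q = 1/(3/14) = 14/3 = 4.6667

4.6667


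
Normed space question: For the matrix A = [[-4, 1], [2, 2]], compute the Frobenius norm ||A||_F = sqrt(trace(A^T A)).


||A||_F^2 = sum a_ij^2
= (-4)^2 + 1^2 + 2^2 + 2^2
= 16 + 1 + 4 + 4 = 25
||A||_F = sqrt(25) = 5.0000

5.0000


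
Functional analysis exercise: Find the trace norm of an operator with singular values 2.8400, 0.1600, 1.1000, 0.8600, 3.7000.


The nuclear norm is the sum of all singular values.
||T||_1 = 2.8400 + 0.1600 + 1.1000 + 0.8600 + 3.7000
= 8.6600

8.6600


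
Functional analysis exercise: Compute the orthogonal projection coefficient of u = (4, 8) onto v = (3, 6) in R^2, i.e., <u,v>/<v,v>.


Computing <u,v> = 4*3 + 8*6 = 60
Computing <v,v> = 3^2 + 6^2 = 45
Projection coefficient = 60/45 = 1.3333

1.3333


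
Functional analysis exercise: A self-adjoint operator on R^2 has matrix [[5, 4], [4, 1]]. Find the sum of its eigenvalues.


For a self-adjoint (symmetric) matrix, the eigenvalues are real.
The sum of eigenvalues equals the trace of the matrix.
trace = 5 + 1 = 6

6


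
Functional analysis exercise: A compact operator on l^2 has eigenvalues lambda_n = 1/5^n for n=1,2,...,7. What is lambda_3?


The eigenvalue formula gives lambda_3 = 1/5^3
= 1/125
= 0.0080

0.0080


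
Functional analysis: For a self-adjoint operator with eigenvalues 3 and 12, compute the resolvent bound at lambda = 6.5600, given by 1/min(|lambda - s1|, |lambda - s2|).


dist(6.5600, {3, 12}) = min(|6.5600 - 3|, |6.5600 - 12|)
= min(3.5600, 5.4400) = 3.5600
Resolvent bound = 1/3.5600 = 0.2809

0.2809


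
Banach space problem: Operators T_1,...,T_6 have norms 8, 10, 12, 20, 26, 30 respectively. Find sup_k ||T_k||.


By the Uniform Boundedness Principle, the supremum of norms is finite.
sup_k ||T_k|| = max(8, 10, 12, 20, 26, 30) = 30

30


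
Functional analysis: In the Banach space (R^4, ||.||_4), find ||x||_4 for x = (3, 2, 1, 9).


The l^4 norm = (sum |x_i|^4)^(1/4)
Sum of 4th powers = 81 + 16 + 1 + 6561 = 6659
||x||_4 = (6659)^(1/4) = 9.0334

9.0334


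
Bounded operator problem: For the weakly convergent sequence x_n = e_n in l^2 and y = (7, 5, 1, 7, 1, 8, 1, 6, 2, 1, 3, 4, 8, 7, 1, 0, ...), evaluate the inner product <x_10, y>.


x_10 = e_10 is the standard basis vector with 1 in position 10.
<x_10, y> = y_10 = 1
As n -> infinity, <x_n, y> -> 0, confirming weak convergence of (x_n) to 0.

1


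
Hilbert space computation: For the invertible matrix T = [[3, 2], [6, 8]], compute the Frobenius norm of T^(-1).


det(T) = 3*8 - 2*6 = 12
T^(-1) = (1/12) * [[8, -2], [-6, 3]] = [[0.6667, -0.1667], [-0.5000, 0.2500]]
||T^(-1)||_F^2 = 0.6667^2 + (-0.1667)^2 + (-0.5000)^2 + 0.2500^2 = 0.7847
||T^(-1)||_F = sqrt(0.7847) = 0.8858

0.8858


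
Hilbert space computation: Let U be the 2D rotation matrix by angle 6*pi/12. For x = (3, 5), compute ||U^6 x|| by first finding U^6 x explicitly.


U is a rotation by theta = 6*pi/12
U^6 = rotation by 6*theta = 36*pi/12 = 12*pi/12 (mod 2*pi)
cos(12*pi/12) = -1.0000, sin(12*pi/12) = 0.0000
U^6 x = (-1.0000 * 3 - 0.0000 * 5, 0.0000 * 3 + -1.0000 * 5)
= (-3.0000, -5.0000)
||U^6 x|| = sqrt((-3.0000)^2 + (-5.0000)^2) = sqrt(34.0000) = 5.8310

5.8310


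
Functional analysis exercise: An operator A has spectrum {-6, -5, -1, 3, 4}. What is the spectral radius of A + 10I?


Spectrum of A + 10I = {4, 5, 9, 13, 14}
Spectral radius = max |lambda| over the shifted spectrum
= max(4, 5, 9, 13, 14) = 14

14


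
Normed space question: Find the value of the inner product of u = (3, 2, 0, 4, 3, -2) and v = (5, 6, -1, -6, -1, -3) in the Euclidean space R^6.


Computing the standard inner product <u, v> = sum u_i * v_i
= 3*5 + 2*6 + 0*-1 + 4*-6 + 3*-1 + -2*-3
= 15 + 12 + 0 + -24 + -3 + 6
= 6

6


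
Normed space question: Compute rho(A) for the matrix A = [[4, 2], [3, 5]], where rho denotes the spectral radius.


For a 2x2 matrix, eigenvalues satisfy lambda^2 - (trace)*lambda + det = 0
trace = 4 + 5 = 9
det = 4*5 - 2*3 = 14
discriminant = 9^2 - 4*(14) = 25
spectral radius = max |eigenvalue| = 7.0000

7.0000


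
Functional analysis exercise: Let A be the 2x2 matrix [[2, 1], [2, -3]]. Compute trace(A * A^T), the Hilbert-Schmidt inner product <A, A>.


trace(A * A^T) = sum of squares of all entries
= 2^2 + 1^2 + 2^2 + (-3)^2
= 4 + 1 + 4 + 9
= 18

18


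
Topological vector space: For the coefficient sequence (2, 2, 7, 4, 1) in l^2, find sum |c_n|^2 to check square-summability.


sum |c_n|^2 = 2^2 + 2^2 + 7^2 + 4^2 + 1^2
= 4 + 4 + 49 + 16 + 1
= 74

74


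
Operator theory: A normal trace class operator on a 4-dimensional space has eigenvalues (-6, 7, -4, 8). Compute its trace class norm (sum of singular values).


For a normal operator, singular values equal |eigenvalues|.
Trace norm = sum |lambda_i| = 6 + 7 + 4 + 8
= 25

25


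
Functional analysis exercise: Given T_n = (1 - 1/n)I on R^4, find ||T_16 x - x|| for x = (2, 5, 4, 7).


T_16 x - x = (1 - 1/16)x - x = -x/16
||x|| = sqrt(94) = 9.6954
||T_16 x - x|| = ||x||/16 = 9.6954/16 = 0.6060

0.6060


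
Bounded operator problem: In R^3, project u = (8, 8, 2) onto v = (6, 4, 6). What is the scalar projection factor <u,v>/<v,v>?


Computing <u,v> = 8*6 + 8*4 + 2*6 = 92
Computing <v,v> = 6^2 + 4^2 + 6^2 = 88
Projection coefficient = 92/88 = 1.0455

1.0455


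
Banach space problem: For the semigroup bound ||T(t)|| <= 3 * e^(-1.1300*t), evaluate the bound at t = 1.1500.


||T(1.1500)|| <= 3 * exp(-1.1300 * 1.1500)
= 3 * exp(-1.2995)
= 3 * 0.2727
= 0.8180

0.8180


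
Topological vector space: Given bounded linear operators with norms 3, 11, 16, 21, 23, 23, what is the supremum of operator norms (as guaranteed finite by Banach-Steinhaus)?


By the Uniform Boundedness Principle, the supremum of norms is finite.
sup_k ||T_k|| = max(3, 11, 16, 21, 23, 23) = 23

23


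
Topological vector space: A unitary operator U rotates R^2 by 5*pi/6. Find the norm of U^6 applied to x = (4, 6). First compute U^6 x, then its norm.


U is a rotation by theta = 5*pi/6
U^6 = rotation by 6*theta = 30*pi/6 = 6*pi/6 (mod 2*pi)
cos(6*pi/6) = -1.0000, sin(6*pi/6) = 0.0000
U^6 x = (-1.0000 * 4 - 0.0000 * 6, 0.0000 * 4 + -1.0000 * 6)
= (-4.0000, -6.0000)
||U^6 x|| = sqrt((-4.0000)^2 + (-6.0000)^2) = sqrt(52.0000) = 7.2111

7.2111


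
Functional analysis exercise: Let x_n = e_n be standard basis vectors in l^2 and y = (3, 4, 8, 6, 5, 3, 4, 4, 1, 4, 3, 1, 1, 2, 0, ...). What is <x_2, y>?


x_2 = e_2 is the standard basis vector with 1 in position 2.
<x_2, y> = y_2 = 4
As n -> infinity, <x_n, y> -> 0, confirming weak convergence of (x_n) to 0.

4


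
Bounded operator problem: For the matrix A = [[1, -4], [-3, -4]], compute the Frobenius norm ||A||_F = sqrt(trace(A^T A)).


||A||_F^2 = sum a_ij^2
= 1^2 + (-4)^2 + (-3)^2 + (-4)^2
= 1 + 16 + 9 + 16 = 42
||A||_F = sqrt(42) = 6.4807

6.4807


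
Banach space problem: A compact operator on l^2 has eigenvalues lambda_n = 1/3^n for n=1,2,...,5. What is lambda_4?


The eigenvalue formula gives lambda_4 = 1/3^4
= 1/81
= 0.0123

0.0123


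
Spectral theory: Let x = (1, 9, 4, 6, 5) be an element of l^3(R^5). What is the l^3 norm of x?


The l^3 norm = (sum |x_i|^3)^(1/3)
Sum of 3th powers = 1 + 729 + 64 + 216 + 125 = 1135
||x||_3 = (1135)^(1/3) = 10.4311

10.4311


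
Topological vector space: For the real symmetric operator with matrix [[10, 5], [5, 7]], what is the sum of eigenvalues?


For a self-adjoint (symmetric) matrix, the eigenvalues are real.
The sum of eigenvalues equals the trace of the matrix.
trace = 10 + 7 = 17

17


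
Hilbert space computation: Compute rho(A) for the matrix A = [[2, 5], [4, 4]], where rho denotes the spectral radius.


For a 2x2 matrix, eigenvalues satisfy lambda^2 - (trace)*lambda + det = 0
trace = 2 + 4 = 6
det = 2*4 - 5*4 = -12
discriminant = 6^2 - 4*(-12) = 84
spectral radius = max |eigenvalue| = 7.5826

7.5826


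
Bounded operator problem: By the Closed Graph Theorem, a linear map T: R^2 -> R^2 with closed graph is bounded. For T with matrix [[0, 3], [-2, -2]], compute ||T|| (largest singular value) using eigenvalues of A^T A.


A^T A = [[4, 4], [4, 13]]
trace(A^T A) = 17, det(A^T A) = 36
discriminant = 17^2 - 4*36 = 145
Largest eigenvalue of A^T A = (trace + sqrt(disc))/2 = 14.5208
||T|| = sqrt(14.5208) = 3.8106

3.8106


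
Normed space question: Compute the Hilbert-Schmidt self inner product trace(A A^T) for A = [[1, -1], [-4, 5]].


trace(A * A^T) = sum of squares of all entries
= 1^2 + (-1)^2 + (-4)^2 + 5^2
= 1 + 1 + 16 + 25
= 43

43


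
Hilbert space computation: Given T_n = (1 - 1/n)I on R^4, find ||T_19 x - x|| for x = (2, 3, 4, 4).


T_19 x - x = (1 - 1/19)x - x = -x/19
||x|| = sqrt(45) = 6.7082
||T_19 x - x|| = ||x||/19 = 6.7082/19 = 0.3531

0.3531


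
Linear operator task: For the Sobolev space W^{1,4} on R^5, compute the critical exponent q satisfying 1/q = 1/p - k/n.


Using the Sobolev embedding formula: 1/q = 1/p - k/n
1/q = 1/4 - 1/5 = 1/20
q = 1/(1/20) = 20

20.0000


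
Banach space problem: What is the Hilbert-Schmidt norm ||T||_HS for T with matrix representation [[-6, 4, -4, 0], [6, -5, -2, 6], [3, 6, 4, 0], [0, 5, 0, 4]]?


The Hilbert-Schmidt norm is sqrt(sum of squares of all entries).
Sum of squares = (-6)^2 + 4^2 + (-4)^2 + 0^2 + 6^2 + (-5)^2 + (-2)^2 + 6^2 + 3^2 + 6^2 + 4^2 + 0^2 + 0^2 + 5^2 + 0^2 + 4^2
= 36 + 16 + 16 + 0 + 36 + 25 + 4 + 36 + 9 + 36 + 16 + 0 + 0 + 25 + 0 + 16 = 271
||T||_HS = sqrt(271) = 16.4621

16.4621


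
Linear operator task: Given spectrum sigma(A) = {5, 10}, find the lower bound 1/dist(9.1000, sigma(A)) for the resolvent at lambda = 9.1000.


dist(9.1000, {5, 10}) = min(|9.1000 - 5|, |9.1000 - 10|)
= min(4.1000, 0.9000) = 0.9000
Resolvent bound = 1/0.9000 = 1.1111

1.1111


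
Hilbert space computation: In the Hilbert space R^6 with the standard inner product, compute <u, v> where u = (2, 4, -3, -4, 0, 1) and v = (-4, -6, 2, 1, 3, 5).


Computing the standard inner product <u, v> = sum u_i * v_i
= 2*-4 + 4*-6 + -3*2 + -4*1 + 0*3 + 1*5
= -8 + -24 + -6 + -4 + 0 + 5
= -37

-37


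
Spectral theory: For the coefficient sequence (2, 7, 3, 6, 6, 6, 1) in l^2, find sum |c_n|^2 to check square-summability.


sum |c_n|^2 = 2^2 + 7^2 + 3^2 + 6^2 + 6^2 + 6^2 + 1^2
= 4 + 49 + 9 + 36 + 36 + 36 + 1
= 171

171


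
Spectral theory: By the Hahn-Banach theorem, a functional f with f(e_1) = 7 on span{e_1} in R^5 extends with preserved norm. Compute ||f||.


The norm of f is given by ||f|| = sup_{||x||=1} |f(x)|.
On span{e_1}, ||e_1|| = 1, so ||f|| = |f(e_1)| / ||e_1||
= |7| / 1 = 7.0000

7.0000


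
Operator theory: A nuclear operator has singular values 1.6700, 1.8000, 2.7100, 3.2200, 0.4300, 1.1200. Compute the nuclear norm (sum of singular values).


The nuclear norm is the sum of all singular values.
||T||_1 = 1.6700 + 1.8000 + 2.7100 + 3.2200 + 0.4300 + 1.1200
= 10.9500

10.9500


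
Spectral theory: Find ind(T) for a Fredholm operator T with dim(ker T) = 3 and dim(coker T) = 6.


The Fredholm index is defined as ind(T) = dim(ker T) - dim(coker T)
= 3 - 6
= -3

-3


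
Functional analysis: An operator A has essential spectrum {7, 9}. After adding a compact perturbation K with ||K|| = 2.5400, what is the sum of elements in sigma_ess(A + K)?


By Weyl's theorem, the essential spectrum is invariant under compact perturbations.
sigma_ess(A + K) = sigma_ess(A) = {7, 9}
Sum = 7 + 9 = 16

16


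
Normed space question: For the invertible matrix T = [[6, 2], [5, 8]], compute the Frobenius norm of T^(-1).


det(T) = 6*8 - 2*5 = 38
T^(-1) = (1/38) * [[8, -2], [-5, 6]] = [[0.2105, -0.0526], [-0.1316, 0.1579]]
||T^(-1)||_F^2 = 0.2105^2 + (-0.0526)^2 + (-0.1316)^2 + 0.1579^2 = 0.0893
||T^(-1)||_F = sqrt(0.0893) = 0.2989

0.2989


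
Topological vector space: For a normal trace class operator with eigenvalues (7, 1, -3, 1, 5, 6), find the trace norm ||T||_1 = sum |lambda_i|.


For a normal operator, singular values equal |eigenvalues|.
Trace norm = sum |lambda_i| = 7 + 1 + 3 + 1 + 5 + 6
= 23

23


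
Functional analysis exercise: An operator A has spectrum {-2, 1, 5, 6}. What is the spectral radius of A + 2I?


Spectrum of A + 2I = {0, 3, 7, 8}
Spectral radius = max |lambda| over the shifted spectrum
= max(0, 3, 7, 8) = 8

8


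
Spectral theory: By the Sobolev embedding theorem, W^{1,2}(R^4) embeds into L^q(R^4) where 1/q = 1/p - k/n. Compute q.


Using the Sobolev embedding formula: 1/q = 1/p - k/n
1/q = 1/2 - 1/4 = 1/4
q = 1/(1/4) = 4

4.0000


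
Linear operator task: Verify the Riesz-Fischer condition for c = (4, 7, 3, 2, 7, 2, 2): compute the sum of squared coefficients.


sum |c_n|^2 = 4^2 + 7^2 + 3^2 + 2^2 + 7^2 + 2^2 + 2^2
= 16 + 49 + 9 + 4 + 49 + 4 + 4
= 135

135


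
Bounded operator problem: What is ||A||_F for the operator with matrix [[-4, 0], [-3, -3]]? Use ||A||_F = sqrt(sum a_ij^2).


||A||_F^2 = sum a_ij^2
= (-4)^2 + 0^2 + (-3)^2 + (-3)^2
= 16 + 0 + 9 + 9 = 34
||A||_F = sqrt(34) = 5.8310

5.8310


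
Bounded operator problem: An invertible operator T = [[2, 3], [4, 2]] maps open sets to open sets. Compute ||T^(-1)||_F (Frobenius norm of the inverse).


det(T) = 2*2 - 3*4 = -8
T^(-1) = (1/-8) * [[2, -3], [-4, 2]] = [[-0.2500, 0.3750], [0.5000, -0.2500]]
||T^(-1)||_F^2 = (-0.2500)^2 + 0.3750^2 + 0.5000^2 + (-0.2500)^2 = 0.5156
||T^(-1)||_F = sqrt(0.5156) = 0.7181

0.7181


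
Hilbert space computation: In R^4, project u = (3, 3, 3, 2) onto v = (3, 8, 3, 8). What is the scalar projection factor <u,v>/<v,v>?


Computing <u,v> = 3*3 + 3*8 + 3*3 + 2*8 = 58
Computing <v,v> = 3^2 + 8^2 + 3^2 + 8^2 = 146
Projection coefficient = 58/146 = 0.3973

0.3973


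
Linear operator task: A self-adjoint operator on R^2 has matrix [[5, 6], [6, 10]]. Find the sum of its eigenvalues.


For a self-adjoint (symmetric) matrix, the eigenvalues are real.
The sum of eigenvalues equals the trace of the matrix.
trace = 5 + 10 = 15

15


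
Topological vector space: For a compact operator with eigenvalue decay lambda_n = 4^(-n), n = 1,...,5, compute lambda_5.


The eigenvalue formula gives lambda_5 = 1/4^5
= 1/1024
= 9.7656e-04

9.7656e-04


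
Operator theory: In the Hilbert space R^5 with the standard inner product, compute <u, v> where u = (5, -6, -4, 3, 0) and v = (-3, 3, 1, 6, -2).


Computing the standard inner product <u, v> = sum u_i * v_i
= 5*-3 + -6*3 + -4*1 + 3*6 + 0*-2
= -15 + -18 + -4 + 18 + 0
= -19

-19


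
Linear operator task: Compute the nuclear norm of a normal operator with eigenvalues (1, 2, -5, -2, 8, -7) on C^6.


For a normal operator, singular values equal |eigenvalues|.
Trace norm = sum |lambda_i| = 1 + 2 + 5 + 2 + 8 + 7
= 25

25


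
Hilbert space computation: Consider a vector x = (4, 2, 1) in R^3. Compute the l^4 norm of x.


The l^4 norm = (sum |x_i|^4)^(1/4)
Sum of 4th powers = 256 + 16 + 1 = 273
||x||_4 = (273)^(1/4) = 4.0648

4.0648


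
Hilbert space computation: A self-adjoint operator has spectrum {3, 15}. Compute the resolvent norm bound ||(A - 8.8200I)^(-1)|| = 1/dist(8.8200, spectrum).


dist(8.8200, {3, 15}) = min(|8.8200 - 3|, |8.8200 - 15|)
= min(5.8200, 6.1800) = 5.8200
Resolvent bound = 1/5.8200 = 0.1718

0.1718


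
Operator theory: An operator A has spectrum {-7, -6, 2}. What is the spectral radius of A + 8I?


Spectrum of A + 8I = {1, 2, 10}
Spectral radius = max |lambda| over the shifted spectrum
= max(1, 2, 10) = 10

10


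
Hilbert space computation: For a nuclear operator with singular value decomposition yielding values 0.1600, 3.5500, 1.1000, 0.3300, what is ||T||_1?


The nuclear norm is the sum of all singular values.
||T||_1 = 0.1600 + 3.5500 + 1.1000 + 0.3300
= 5.1400

5.1400


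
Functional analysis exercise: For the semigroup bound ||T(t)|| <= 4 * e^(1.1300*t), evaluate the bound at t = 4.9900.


||T(4.9900)|| <= 4 * exp(1.1300 * 4.9900)
= 4 * exp(5.6387)
= 4 * 281.0971
= 1124.3882

1124.3882


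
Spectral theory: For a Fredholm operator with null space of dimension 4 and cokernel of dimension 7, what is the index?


The Fredholm index is defined as ind(T) = dim(ker T) - dim(coker T)
= 4 - 7
= -3

-3


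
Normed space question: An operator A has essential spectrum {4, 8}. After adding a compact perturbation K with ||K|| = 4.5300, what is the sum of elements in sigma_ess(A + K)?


By Weyl's theorem, the essential spectrum is invariant under compact perturbations.
sigma_ess(A + K) = sigma_ess(A) = {4, 8}
Sum = 4 + 8 = 12

12


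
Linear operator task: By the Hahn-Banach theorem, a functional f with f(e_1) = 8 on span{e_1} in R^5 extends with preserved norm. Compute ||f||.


The norm of f is given by ||f|| = sup_{||x||=1} |f(x)|.
On span{e_1}, ||e_1|| = 1, so ||f|| = |f(e_1)| / ||e_1||
= |8| / 1 = 8.0000

8.0000


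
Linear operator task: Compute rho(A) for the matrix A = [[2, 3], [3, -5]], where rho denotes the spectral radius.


For a 2x2 matrix, eigenvalues satisfy lambda^2 - (trace)*lambda + det = 0
trace = 2 + -5 = -3
det = 2*-5 - 3*3 = -19
discriminant = (-3)^2 - 4*(-19) = 85
spectral radius = max |eigenvalue| = 6.1098

6.1098


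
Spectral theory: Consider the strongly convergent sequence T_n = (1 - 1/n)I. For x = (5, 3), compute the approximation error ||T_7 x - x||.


T_7 x - x = (1 - 1/7)x - x = -x/7
||x|| = sqrt(34) = 5.8310
||T_7 x - x|| = ||x||/7 = 5.8310/7 = 0.8330

0.8330


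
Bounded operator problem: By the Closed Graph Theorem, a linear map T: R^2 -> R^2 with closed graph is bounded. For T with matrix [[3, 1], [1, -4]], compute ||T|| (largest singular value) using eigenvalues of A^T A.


A^T A = [[10, -1], [-1, 17]]
trace(A^T A) = 27, det(A^T A) = 169
discriminant = 27^2 - 4*169 = 53
Largest eigenvalue of A^T A = (trace + sqrt(disc))/2 = 17.1401
||T|| = sqrt(17.1401) = 4.1401

4.1401


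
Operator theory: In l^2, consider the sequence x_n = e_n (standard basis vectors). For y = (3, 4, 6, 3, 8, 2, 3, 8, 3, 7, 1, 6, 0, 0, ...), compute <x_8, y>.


x_8 = e_8 is the standard basis vector with 1 in position 8.
<x_8, y> = y_8 = 8
As n -> infinity, <x_n, y> -> 0, confirming weak convergence of (x_n) to 0.

8
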